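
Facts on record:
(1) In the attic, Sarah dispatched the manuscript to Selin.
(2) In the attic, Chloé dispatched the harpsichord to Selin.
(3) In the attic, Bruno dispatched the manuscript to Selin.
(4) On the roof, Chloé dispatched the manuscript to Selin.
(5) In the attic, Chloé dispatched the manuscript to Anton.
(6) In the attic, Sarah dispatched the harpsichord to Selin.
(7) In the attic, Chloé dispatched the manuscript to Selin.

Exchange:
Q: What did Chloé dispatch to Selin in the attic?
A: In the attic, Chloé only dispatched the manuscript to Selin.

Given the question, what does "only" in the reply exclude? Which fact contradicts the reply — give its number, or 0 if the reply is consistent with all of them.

The question "What did ...?" targets the thing, so in the reply the focus falls on "the manuscript".
"Only" then excludes alternative things while the background — Chloé as agent and Selin as recipient and in the attic as setting — is held fixed.
Fact (2) shares the background with a different thing (the harpsichord) — counterexample.
(Fact (5) would refute a reading with focus on the recipient — but that is not what the question asks.)

2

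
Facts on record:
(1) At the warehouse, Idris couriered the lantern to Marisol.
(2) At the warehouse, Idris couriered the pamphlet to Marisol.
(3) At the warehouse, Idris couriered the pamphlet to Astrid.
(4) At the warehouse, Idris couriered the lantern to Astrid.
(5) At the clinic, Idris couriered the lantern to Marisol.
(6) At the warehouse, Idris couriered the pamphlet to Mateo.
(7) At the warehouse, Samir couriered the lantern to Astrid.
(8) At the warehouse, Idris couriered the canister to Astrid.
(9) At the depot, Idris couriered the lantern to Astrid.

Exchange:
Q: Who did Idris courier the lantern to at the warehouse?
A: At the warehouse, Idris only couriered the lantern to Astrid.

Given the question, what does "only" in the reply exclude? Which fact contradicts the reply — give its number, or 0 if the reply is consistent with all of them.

1

Answering "Who did ... to ...?" puts focus on the recipient — here, "Astrid".
So "only" ranges over recipients; the rest (agent = Idris, thing = the lantern, setting = at the warehouse) is presupposed.
Fact (1) keeps agent = Idris, thing = the lantern, setting = at the warehouse but has recipient = Marisol; that refutes the reply.
(Fact (9) would refute a reading with focus on the setting — but that is not what the question asks.)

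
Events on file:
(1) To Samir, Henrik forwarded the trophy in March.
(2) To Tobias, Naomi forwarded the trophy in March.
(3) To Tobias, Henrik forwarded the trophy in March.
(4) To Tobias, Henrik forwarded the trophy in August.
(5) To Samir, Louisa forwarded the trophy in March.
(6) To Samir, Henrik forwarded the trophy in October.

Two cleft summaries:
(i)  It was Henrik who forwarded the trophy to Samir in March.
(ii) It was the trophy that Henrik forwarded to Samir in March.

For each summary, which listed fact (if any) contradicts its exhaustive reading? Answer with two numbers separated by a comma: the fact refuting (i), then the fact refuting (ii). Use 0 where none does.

(i): focus "Henrik". Looking for the trophy as thing and Samir as recipient and in March as setting with some other agent — fact (5) has Louisa there. Refuted.
(ii): focus "the trophy". No fact shares Henrik as agent and Samir as recipient and in March as setting with a different thing. 0.

5, 0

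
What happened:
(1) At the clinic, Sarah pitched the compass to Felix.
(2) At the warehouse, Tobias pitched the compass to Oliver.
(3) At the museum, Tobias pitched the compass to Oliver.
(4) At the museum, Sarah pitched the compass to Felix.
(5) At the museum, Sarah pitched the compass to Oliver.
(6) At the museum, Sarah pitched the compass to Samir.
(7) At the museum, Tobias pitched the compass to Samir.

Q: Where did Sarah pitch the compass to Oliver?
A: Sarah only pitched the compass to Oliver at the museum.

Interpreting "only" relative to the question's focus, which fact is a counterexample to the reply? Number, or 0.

0

Answering "Where did ...?" puts focus on the setting — here, "at the museum".
So "only" ranges over settings; the rest (agent = Sarah, thing = the compass, recipient = Oliver) is presupposed.
No fact keeps agent = Sarah, thing = the compass, recipient = Oliver while changing the setting; every other fact differs on something backgrounded. The reply stands.
(Fact (4) would refute a reading with focus on the recipient — but that is not what the question asks.)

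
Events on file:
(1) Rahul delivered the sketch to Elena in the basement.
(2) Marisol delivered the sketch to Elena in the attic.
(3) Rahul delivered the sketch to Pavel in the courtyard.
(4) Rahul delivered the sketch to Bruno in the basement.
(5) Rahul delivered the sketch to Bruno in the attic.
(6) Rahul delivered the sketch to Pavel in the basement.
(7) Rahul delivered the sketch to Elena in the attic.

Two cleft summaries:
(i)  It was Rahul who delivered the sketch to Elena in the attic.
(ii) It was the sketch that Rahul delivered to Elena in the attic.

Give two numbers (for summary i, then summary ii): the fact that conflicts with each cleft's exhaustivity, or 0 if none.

Summary (i) focuses "Rahul" (the agent); background thing = the sketch, recipient = Elena, setting = in the attic. Fact (2) matches that background with agent = Marisol — refutes (i).
Summary (ii) focuses "the sketch" (the thing); background agent = Rahul, recipient = Elena, setting = in the attic. No fact matches that background with a different thing, so 0.

2, 0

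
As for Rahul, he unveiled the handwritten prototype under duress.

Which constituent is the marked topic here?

The construction explicitly marks "Rahul" as what the sentence is about — the topic.
The remainder of the clause is the comment (what is said about the topic).

Rahul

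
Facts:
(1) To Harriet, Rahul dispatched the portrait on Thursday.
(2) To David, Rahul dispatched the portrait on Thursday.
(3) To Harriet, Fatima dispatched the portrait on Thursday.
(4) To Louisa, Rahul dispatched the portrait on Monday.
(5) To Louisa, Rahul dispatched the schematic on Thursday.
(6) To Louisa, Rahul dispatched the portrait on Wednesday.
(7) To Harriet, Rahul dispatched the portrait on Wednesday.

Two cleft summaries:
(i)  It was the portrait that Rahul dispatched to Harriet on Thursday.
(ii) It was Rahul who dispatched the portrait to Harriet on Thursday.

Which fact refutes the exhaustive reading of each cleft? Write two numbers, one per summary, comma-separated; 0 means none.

0, 3

(i): focus "the portrait". No fact shares Rahul as agent and Harriet as recipient and on Thursday as setting with a different thing. 0.
(ii): focus "Rahul". Looking for the portrait as thing and Harriet as recipient and on Thursday as setting with some other agent — fact (3) has Fatima there. Refuted.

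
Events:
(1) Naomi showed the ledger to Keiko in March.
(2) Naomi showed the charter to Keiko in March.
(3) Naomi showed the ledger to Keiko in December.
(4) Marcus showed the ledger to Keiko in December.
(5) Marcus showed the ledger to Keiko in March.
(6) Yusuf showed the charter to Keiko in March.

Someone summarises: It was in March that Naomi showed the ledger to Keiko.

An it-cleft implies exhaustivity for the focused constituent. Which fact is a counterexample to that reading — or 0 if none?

3

The cleft puts "in March" in focus and presupposes the open proposition with Naomi as agent and the ledger as thing and Keiko as recipient.
Exhaustivity: in March is the only setting satisfying that background.
But fact (3) also has Naomi as agent and the ledger as thing and Keiko as recipient, with setting = in December — so the exhaustive reading fails.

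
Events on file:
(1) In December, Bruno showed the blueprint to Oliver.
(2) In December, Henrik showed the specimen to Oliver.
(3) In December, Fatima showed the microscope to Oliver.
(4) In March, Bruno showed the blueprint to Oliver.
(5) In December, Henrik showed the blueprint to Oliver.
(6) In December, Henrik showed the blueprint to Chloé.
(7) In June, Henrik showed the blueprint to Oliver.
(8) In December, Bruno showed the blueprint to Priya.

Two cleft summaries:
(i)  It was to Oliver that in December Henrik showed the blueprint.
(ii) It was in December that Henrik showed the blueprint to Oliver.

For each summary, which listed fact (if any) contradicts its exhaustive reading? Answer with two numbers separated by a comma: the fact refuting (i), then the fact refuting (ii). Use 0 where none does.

6, 7

Summary (i) focuses "Oliver" (the recipient); background Henrik as agent and the blueprint as thing and in December as setting. Fact (6) matches that background with recipient = Chloé — refutes (i).
Summary (ii) focuses "in December" (the setting); background Henrik as agent and the blueprint as thing and Oliver as recipient. Fact (7) matches that background with setting = in June — refutes (ii).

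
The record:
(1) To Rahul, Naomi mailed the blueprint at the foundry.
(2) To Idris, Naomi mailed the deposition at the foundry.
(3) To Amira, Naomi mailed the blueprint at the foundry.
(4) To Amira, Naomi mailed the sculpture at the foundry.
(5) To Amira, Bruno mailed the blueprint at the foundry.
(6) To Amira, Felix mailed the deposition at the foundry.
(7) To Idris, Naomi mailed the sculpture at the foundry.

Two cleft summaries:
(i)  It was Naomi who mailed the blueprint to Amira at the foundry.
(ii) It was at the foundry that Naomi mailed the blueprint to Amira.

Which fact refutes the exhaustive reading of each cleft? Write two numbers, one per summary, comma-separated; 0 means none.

5, 0

Summary (i) focuses "Naomi" (the agent); background same thing, recipient, setting (the blueprint / Amira / at the foundry). Fact (5) matches that background with agent = Bruno — refutes (i).
Summary (ii) focuses "at the foundry" (the setting); background same agent, thing, recipient (Naomi / the blueprint / Amira). No fact matches that background with a different setting, so 0.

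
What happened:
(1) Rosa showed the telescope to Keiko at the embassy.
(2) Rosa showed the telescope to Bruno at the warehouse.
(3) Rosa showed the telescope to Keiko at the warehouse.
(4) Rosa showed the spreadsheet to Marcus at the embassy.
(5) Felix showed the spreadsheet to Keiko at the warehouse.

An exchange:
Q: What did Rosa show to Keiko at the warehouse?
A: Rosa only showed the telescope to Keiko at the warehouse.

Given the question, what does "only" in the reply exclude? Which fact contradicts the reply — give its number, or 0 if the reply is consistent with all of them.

0

Answering "What did ...?" puts focus on the thing — here, "the telescope".
"Only" then excludes alternative things while the background — agent = Rosa, recipient = Keiko, setting = at the warehouse — is held fixed.
No listed fact shares that background with another thing. Nothing contradicts the reply.
(Fact (1) would refute a reading with focus on the setting — but that is not what the question asks.)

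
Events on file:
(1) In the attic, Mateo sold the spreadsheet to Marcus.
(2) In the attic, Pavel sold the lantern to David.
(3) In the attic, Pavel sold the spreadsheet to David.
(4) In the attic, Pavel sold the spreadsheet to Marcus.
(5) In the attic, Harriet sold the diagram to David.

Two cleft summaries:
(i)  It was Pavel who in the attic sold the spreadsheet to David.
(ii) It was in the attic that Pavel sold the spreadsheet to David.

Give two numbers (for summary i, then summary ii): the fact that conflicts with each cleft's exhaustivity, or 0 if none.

(i): focus "Pavel". No fact shares the spreadsheet as thing and David as recipient and in the attic as setting with a different agent. 0.
(ii): focus "in the attic". No fact shares Pavel as agent and the spreadsheet as thing and David as recipient with a different setting. 0.

0, 0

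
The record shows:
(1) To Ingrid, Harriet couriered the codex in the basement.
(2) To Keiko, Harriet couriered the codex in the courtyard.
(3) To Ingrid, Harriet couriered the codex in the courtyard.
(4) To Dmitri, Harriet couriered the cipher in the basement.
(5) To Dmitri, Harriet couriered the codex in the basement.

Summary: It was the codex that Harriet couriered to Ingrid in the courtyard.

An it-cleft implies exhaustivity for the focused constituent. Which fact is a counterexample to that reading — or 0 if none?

Focus of the cleft: "the codex" (the thing). Presupposed background: agent = Harriet, recipient = Ingrid, setting = in the courtyard.
The exhaustive reading says no other thing fits that background.
Every other fact differs from the presupposition on some backgrounded slot, so none challenges the exhaustivity.

0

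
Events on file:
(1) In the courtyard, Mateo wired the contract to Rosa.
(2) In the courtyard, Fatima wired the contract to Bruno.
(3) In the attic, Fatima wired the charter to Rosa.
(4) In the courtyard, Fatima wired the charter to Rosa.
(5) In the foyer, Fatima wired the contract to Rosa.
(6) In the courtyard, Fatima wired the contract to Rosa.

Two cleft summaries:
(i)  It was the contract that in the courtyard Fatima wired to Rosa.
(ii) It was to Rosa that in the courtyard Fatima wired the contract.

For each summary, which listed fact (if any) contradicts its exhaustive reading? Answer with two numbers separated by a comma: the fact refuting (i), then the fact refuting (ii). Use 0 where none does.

(i): focus "the contract". Looking for same agent, recipient, setting (Fatima / Rosa / in the courtyard) with some other thing — fact (4) has the charter there. Refuted.
(ii): focus "Rosa". Looking for same agent, thing, setting (Fatima / the contract / in the courtyard) with some other recipient — fact (2) has Bruno there. Refuted.

4, 2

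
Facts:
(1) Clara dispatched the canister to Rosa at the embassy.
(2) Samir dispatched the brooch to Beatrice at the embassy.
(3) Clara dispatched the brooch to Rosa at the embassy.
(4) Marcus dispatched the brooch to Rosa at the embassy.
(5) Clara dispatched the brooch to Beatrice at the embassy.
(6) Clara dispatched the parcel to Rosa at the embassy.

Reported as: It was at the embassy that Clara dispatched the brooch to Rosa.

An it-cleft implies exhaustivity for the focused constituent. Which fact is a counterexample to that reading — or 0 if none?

0

The cleft puts "at the embassy" in focus and presupposes the open proposition with same agent, thing, recipient (Clara / the brooch / Rosa).
The exhaustive reading says no other setting fits that background.
Every other fact differs from the presupposition on some backgrounded slot, so none challenges the exhaustivity.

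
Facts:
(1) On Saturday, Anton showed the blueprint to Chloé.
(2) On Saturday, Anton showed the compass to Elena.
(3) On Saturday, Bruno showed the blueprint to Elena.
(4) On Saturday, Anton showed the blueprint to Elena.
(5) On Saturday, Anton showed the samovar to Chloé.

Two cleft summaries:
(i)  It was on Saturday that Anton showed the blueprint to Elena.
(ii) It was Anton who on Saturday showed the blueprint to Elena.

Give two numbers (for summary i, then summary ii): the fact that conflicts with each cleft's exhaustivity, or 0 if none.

0, 3

Summary (i) focuses "on Saturday" (the setting); background Anton as agent and the blueprint as thing and Elena as recipient. No fact matches that background with a different setting, so 0.
Summary (ii) focuses "Anton" (the agent); background the blueprint as thing and Elena as recipient and on Saturday as setting. Fact (3) matches that background with agent = Bruno — refutes (ii).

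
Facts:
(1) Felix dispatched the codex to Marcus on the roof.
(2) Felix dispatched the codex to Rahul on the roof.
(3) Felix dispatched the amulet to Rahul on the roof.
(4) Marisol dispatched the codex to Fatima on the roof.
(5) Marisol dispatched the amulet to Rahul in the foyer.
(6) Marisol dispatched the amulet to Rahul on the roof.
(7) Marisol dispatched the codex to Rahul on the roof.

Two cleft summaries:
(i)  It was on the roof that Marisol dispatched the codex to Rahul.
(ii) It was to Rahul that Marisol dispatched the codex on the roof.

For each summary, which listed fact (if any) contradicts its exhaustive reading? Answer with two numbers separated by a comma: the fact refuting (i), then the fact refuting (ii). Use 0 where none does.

Summary (i) focuses "on the roof" (the setting); background same agent, thing, recipient (Marisol / the codex / Rahul). No fact matches that background with a different setting, so 0.
Summary (ii) focuses "Rahul" (the recipient); background same agent, thing, setting (Marisol / the codex / on the roof). Fact (4) matches that background with recipient = Fatima — refutes (ii).

0, 4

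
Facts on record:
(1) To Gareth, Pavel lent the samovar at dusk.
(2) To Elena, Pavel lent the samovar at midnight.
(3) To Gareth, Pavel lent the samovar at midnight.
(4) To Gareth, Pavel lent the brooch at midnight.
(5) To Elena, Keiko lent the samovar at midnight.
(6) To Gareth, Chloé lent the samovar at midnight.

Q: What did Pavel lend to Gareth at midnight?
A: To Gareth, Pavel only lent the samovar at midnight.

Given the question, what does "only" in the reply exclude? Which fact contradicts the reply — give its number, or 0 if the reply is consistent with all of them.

4

Answering "What did ...?" puts focus on the thing — here, "the samovar".
So "only" ranges over things; the rest (agent = Pavel, recipient = Gareth, setting = at midnight) is presupposed.
Fact (4) keeps agent = Pavel, recipient = Gareth, setting = at midnight but has thing = the brooch; that refutes the reply.
(Fact (1) would refute a reading with focus on the setting — but that is not what the question asks.)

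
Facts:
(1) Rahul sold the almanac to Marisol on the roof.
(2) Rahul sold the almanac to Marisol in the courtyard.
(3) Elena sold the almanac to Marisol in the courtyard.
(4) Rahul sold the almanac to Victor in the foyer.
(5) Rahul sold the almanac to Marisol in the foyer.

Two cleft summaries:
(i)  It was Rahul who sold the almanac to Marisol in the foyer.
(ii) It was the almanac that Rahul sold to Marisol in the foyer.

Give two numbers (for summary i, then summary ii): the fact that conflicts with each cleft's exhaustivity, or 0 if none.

Summary (i) focuses "Rahul" (the agent); background same thing, recipient, setting (the almanac / Marisol / in the foyer). No fact matches that background with a different agent, so 0.
Summary (ii) focuses "the almanac" (the thing); background same agent, recipient, setting (Rahul / Marisol / in the foyer). No fact matches that background with a different thing, so 0.

0, 0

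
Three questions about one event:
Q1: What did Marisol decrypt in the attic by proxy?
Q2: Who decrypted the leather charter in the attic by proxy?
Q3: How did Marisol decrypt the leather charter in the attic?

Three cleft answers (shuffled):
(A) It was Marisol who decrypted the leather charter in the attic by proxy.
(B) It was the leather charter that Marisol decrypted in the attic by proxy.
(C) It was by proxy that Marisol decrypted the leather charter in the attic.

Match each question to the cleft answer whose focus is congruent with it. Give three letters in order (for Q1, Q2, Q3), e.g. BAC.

BAC

Q1 asks about the direct object; cleft (B) focuses "the leather charter", which is the direct object — so Q1 → B.
Q2 asks about the subject (agent); cleft (A) focuses "Marisol", which is the subject (agent) — so Q2 → A.
Q3 asks about the manner; cleft (C) focuses "by proxy", which is the manner — so Q3 → C.
Mapping: Q1→B, Q2→A, Q3→C.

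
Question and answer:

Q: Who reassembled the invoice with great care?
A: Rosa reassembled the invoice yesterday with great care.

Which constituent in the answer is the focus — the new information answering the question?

Rosa

The wh-word "who" asks about the subject (agent).
In the answer, "the invoice" and "with great care" are given — repeated from the question.
"yesterday" is also new, but it specifies the time, which is not what the question asks about — so it is not the focus.
The constituent filling the subject (agent) gap is "Rosa"; that is the focus.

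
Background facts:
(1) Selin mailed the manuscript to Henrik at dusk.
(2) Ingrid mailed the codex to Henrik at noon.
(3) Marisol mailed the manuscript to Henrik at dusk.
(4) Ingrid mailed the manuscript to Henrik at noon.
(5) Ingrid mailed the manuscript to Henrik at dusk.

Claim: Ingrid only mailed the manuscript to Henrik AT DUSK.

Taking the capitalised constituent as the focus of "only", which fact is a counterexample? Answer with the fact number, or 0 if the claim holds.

4

Focus (in capitals) is "at dusk" — the setting. "Only" excludes alternative settings while holding fixed same agent, thing, recipient (Ingrid / the manuscript / Henrik).
Fact (4) shares the background but differs in setting (at noon) — a counterexample.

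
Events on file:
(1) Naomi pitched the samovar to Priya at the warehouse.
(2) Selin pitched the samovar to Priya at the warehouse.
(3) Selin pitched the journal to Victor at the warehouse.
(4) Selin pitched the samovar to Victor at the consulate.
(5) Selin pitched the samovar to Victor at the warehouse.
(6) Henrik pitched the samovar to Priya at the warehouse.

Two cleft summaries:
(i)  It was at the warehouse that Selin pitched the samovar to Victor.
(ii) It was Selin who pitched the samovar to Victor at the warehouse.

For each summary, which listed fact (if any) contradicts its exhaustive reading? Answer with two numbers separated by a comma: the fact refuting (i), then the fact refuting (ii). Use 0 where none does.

Summary (i) focuses "at the warehouse" (the setting); background Selin as agent and the samovar as thing and Victor as recipient. Fact (4) matches that background with setting = at the consulate — refutes (i).
Summary (ii) focuses "Selin" (the agent); background the samovar as thing and Victor as recipient and at the warehouse as setting. No fact matches that background with a different agent, so 0.

4, 0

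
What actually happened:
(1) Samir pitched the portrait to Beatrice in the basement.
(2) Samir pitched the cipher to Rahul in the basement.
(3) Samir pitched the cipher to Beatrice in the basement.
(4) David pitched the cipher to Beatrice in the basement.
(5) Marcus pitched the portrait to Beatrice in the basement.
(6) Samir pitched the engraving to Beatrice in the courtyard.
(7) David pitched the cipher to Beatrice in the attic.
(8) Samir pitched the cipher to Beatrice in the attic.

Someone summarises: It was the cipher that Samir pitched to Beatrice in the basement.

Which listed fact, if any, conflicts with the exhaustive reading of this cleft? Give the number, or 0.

1

The cleft puts "the cipher" in focus and presupposes the open proposition with agent = Samir, recipient = Beatrice, setting = in the basement.
Exhaustivity: the cipher is the only thing satisfying that background.
Fact (1) shares the background but with thing = the portrait; exhaustivity is violated.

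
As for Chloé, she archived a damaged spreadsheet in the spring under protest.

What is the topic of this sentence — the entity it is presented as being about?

The construction explicitly marks "Chloé" as what the sentence is about — the topic.
The remainder of the clause is the comment (what is said about the topic).

Chloé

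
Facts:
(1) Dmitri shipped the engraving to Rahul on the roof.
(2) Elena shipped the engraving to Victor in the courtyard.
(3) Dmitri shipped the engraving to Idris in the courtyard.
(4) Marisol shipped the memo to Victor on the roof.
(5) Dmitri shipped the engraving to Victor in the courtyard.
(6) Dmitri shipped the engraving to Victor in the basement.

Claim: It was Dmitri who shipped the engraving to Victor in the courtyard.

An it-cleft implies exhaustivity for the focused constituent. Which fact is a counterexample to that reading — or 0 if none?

The cleft puts "Dmitri" in focus and presupposes the open proposition with same thing, recipient, setting (the engraving / Victor / in the courtyard).
The exhaustive reading says no other agent fits that background.
Fact (2) shares the background but with agent = Elena; exhaustivity is violated.

2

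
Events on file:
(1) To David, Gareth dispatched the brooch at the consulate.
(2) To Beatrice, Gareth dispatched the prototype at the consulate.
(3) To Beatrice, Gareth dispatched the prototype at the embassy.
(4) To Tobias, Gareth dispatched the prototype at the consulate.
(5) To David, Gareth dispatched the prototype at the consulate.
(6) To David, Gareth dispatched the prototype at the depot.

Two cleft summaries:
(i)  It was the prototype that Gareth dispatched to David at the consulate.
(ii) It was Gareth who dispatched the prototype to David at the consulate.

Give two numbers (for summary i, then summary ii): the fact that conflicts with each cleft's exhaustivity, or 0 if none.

1, 0

Summary (i) focuses "the prototype" (the thing); background Gareth as agent and David as recipient and at the consulate as setting. Fact (1) matches that background with thing = the brooch — refutes (i).
Summary (ii) focuses "Gareth" (the agent); background the prototype as thing and David as recipient and at the consulate as setting. No fact matches that background with a different agent, so 0.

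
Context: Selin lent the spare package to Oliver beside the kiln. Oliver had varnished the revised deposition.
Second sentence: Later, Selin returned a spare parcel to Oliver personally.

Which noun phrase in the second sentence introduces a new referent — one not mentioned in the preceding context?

a spare parcel

"Selin" and "Oliver" in the second sentence are given — already mentioned in the context.
"a spare parcel" has no antecedent in the context; it is discourse-new (the indefinite article also signals a new referent).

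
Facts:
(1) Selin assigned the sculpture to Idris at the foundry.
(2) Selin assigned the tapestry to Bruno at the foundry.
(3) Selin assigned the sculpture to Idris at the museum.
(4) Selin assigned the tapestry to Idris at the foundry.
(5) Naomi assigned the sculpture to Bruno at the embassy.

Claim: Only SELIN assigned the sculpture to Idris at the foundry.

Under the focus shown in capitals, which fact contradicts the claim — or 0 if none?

Focus (in capitals) is "Selin" — the agent. "Only" excludes alternative agents while holding fixed the sculpture as thing and Idris as recipient and at the foundry as setting.
No fact matches the sculpture as thing and Idris as recipient and at the foundry as setting with a different agent — every other fact differs on at least one backgrounded slot. So no fact refutes it.

0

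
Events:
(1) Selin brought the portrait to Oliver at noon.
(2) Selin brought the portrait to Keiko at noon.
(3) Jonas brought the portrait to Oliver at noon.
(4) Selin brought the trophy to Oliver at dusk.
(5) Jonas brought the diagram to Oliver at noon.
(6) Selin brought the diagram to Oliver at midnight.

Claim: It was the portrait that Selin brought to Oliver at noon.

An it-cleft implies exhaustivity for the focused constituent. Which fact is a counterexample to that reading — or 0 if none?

The cleft puts "the portrait" in focus and presupposes the open proposition with agent = Selin, recipient = Oliver, setting = at noon.
The exhaustive reading says no other thing fits that background.
No listed fact matches the background with a different thing. Exhaustivity holds.

0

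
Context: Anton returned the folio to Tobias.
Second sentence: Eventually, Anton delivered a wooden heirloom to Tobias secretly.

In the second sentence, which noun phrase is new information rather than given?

"Anton" and "Tobias" in the second sentence are given — already mentioned in the context.
"a wooden heirloom" has no antecedent in the context; it is discourse-new (the indefinite article also signals a new referent).

a wooden heirloom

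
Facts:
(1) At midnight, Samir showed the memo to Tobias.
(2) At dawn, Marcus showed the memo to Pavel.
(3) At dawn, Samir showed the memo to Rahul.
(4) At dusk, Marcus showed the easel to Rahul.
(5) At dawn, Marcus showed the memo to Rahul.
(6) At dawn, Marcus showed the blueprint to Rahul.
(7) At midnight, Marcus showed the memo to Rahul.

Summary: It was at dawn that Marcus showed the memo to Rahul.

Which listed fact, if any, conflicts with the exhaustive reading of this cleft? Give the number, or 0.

7

The cleft puts "at dawn" in focus and presupposes the open proposition with agent = Marcus, thing = the memo, recipient = Rahul.
Exhaustivity: at dawn is the only setting satisfying that background.
Fact (7) shares the background but with setting = at midnight; exhaustivity is violated.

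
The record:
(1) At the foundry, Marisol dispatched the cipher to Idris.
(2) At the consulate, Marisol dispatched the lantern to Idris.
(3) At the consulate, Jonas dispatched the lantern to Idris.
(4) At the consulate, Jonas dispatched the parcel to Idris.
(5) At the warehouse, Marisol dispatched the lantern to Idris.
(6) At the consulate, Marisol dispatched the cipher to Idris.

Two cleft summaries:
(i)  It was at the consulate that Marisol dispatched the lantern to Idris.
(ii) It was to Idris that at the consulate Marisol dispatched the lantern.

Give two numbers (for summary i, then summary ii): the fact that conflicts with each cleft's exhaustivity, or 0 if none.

5, 0

Summary (i) focuses "at the consulate" (the setting); background Marisol as agent and the lantern as thing and Idris as recipient. Fact (5) matches that background with setting = at the warehouse — refutes (i).
Summary (ii) focuses "Idris" (the recipient); background Marisol as agent and the lantern as thing and at the consulate as setting. No fact matches that background with a different recipient, so 0.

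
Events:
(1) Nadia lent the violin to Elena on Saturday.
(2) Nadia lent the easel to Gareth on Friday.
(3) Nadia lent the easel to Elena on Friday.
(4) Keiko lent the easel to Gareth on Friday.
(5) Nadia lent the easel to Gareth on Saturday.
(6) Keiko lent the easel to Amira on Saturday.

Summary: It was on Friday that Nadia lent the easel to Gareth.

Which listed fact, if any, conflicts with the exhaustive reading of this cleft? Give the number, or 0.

5

Focus of the cleft: "on Friday" (the setting). Presupposed background: same agent, thing, recipient (Nadia / the easel / Gareth).
The exhaustive reading says no other setting fits that background.
Fact (5) shares the background but with setting = on Saturday; exhaustivity is violated.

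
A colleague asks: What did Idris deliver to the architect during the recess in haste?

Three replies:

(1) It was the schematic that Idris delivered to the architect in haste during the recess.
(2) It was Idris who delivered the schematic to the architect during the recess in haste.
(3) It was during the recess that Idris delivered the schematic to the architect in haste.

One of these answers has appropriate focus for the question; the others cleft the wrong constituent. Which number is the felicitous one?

1

The question word "what" targets the direct object.
Option (1) clefts "the schematic" — that matches what the question asks about.
Option (2) clefts "Idris" — the subject (agent), not what was asked.
Option (3) clefts "during the recess" — the time, not what was asked.
So the congruent reply is (1).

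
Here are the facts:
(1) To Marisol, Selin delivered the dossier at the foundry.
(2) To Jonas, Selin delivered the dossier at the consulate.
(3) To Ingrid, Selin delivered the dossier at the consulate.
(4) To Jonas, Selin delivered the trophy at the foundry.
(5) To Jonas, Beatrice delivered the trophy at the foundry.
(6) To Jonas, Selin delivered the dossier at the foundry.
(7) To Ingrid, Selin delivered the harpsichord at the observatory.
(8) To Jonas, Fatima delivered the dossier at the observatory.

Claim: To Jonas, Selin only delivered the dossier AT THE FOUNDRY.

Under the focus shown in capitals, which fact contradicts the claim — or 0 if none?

2

The capitals mark "at the foundry" as focus. So "only" rules out other settings, with the rest (agent = Selin, thing = the dossier, recipient = Jonas) as background.
Fact (2) matches on agent = Selin, thing = the dossier, recipient = Jonas, but has setting = at the consulate instead. That refutes the claim.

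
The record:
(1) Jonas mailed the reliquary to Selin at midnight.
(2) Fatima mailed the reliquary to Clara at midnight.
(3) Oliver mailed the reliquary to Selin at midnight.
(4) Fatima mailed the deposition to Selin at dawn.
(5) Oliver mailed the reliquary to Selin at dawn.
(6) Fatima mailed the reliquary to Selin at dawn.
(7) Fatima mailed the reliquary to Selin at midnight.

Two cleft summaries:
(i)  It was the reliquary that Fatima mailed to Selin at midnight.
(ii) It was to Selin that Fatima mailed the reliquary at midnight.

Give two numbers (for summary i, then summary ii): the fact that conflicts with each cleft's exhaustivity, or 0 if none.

(i): focus "the reliquary". No fact shares Fatima as agent and Selin as recipient and at midnight as setting with a different thing. 0.
(ii): focus "Selin". Looking for Fatima as agent and the reliquary as thing and at midnight as setting with some other recipient — fact (2) has Clara there. Refuted.

0, 2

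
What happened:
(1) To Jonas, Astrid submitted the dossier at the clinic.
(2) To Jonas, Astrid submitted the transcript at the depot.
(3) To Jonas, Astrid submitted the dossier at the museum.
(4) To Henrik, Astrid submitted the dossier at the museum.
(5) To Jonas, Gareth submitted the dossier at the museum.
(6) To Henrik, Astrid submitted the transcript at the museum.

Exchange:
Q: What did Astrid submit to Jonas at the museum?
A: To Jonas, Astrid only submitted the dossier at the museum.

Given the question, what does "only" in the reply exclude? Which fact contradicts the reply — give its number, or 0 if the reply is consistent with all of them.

Answering "What did ...?" puts focus on the thing — here, "the dossier".
"Only" then excludes alternative things while the background — same agent, recipient, setting (Astrid / Jonas / at the museum) — is held fixed.
No fact keeps same agent, recipient, setting (Astrid / Jonas / at the museum) while changing the thing; every other fact differs on something backgrounded. The reply stands.
(Fact (1) would refute a reading with focus on the setting — but that is not what the question asks.)

0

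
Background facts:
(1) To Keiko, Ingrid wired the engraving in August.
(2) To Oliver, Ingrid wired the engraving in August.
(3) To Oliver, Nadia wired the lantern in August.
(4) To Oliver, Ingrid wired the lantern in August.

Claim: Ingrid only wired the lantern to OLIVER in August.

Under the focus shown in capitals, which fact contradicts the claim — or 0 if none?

Focus (in capitals) is "Oliver" — the recipient. "Only" excludes alternative recipients while holding fixed agent = Ingrid, thing = the lantern, setting = in August.
No fact matches agent = Ingrid, thing = the lantern, setting = in August with a different recipient — every other fact differs on at least one backgrounded slot. So no fact refutes it.

0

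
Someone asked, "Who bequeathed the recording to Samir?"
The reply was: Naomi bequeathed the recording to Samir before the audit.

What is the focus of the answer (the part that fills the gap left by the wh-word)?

Naomi

The wh-word "who" asks about the subject (agent).
In the answer, "the recording" and "to Samir" are given — repeated from the question.
"before the audit" is also new, but it specifies the time, which is not what the question asks about — so it is not the focus.
The constituent filling the subject (agent) gap is "Naomi"; that is the focus.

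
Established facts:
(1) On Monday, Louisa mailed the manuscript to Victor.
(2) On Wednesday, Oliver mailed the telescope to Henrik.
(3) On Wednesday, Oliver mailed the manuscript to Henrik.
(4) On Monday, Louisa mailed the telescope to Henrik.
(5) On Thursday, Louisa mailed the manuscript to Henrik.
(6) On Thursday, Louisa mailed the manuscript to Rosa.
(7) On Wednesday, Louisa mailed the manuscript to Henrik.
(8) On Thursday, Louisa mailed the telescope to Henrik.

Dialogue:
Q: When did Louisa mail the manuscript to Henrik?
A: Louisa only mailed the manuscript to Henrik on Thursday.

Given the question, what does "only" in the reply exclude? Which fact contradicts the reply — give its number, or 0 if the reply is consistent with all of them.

7

Answering "When did ...?" puts focus on the setting — here, "on Thursday".
"Only" then excludes alternative settings while the background — same agent, thing, recipient (Louisa / the manuscript / Henrik) — is held fixed.
Fact (7) shares the background with a different setting (on Wednesday) — counterexample.
(Fact (6) would refute a reading with focus on the recipient — but that is not what the question asks.)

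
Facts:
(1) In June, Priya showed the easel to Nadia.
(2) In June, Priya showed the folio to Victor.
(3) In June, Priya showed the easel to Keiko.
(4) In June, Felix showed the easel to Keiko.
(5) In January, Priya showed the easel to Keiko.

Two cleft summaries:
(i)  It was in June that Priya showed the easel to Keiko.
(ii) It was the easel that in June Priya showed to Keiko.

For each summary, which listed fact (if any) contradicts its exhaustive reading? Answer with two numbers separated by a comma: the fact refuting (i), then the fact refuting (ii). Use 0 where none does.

5, 0

Summary (i) focuses "in June" (the setting); background Priya as agent and the easel as thing and Keiko as recipient. Fact (5) matches that background with setting = in January — refutes (i).
Summary (ii) focuses "the easel" (the thing); background Priya as agent and Keiko as recipient and in June as setting. No fact matches that background with a different thing, so 0.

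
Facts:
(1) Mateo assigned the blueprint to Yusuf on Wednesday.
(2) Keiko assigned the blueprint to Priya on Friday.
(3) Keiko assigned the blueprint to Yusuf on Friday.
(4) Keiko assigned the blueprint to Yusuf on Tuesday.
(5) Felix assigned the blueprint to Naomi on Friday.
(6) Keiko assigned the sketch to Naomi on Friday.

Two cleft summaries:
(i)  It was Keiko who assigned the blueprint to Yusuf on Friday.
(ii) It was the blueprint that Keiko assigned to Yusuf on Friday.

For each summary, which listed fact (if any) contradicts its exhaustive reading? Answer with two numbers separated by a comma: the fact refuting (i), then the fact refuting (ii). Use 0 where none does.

(i): focus "Keiko". No fact shares thing = the blueprint, recipient = Yusuf, setting = on Friday with a different agent. 0.
(ii): focus "the blueprint". No fact shares agent = Keiko, recipient = Yusuf, setting = on Friday with a different thing. 0.

0, 0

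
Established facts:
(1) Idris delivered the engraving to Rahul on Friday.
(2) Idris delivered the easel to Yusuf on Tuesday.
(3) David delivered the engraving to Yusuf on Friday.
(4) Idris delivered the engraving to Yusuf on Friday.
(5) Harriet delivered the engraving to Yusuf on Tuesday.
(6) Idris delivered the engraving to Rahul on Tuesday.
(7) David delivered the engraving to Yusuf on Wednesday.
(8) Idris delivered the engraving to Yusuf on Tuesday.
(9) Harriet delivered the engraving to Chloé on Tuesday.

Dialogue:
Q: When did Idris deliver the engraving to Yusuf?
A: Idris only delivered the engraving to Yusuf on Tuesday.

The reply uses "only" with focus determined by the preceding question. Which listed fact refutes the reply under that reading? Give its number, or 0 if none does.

Answering "When did ...?" puts focus on the setting — here, "on Tuesday".
So "only" ranges over settings; the rest (same agent, thing, recipient (Idris / the engraving / Yusuf)) is presupposed.
Fact (4) shares the background with a different setting (on Friday) — counterexample.
(Fact (2) would refute a reading with focus on the thing — but that is not what the question asks.)

4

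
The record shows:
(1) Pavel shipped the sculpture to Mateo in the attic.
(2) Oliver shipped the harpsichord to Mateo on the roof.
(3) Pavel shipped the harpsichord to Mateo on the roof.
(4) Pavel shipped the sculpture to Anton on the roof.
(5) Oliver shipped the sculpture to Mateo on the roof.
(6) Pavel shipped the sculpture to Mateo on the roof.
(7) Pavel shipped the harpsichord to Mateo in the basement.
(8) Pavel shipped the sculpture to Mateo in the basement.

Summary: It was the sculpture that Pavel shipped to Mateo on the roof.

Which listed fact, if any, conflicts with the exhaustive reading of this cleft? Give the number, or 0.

Focus of the cleft: "the sculpture" (the thing). Presupposed background: Pavel as agent and Mateo as recipient and on the roof as setting.
The exhaustive reading says no other thing fits that background.
Fact (3) shares the background but with thing = the harpsichord; exhaustivity is violated.

3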